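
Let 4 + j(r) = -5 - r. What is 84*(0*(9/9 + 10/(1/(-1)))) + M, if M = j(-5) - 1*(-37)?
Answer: 33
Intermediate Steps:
j(r) = -9 - r (j(r) = -4 + (-5 - r) = -9 - r)
M = 33 (M = (-9 - 1*(-5)) - 1*(-37) = (-9 + 5) + 37 = -4 + 37 = 33)
84*(0*(9/9 + 10/(1/(-1)))) + M = 84*(0*(9/9 + 10/(1/(-1)))) + 33 = 84*(0*(9*(1/9) + 10/(-1))) + 33 = 84*(0*(1 + 10*(-1))) + 33 = 84*(0*(1 - 10)) + 33 = 84*(0*(-9)) + 33 = 84*0 + 33 = 0 + 33 = 33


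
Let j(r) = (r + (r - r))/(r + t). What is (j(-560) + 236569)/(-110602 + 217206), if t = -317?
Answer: 207471573/93491708 ≈ 2.2191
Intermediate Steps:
j(r) = r/(-317 + r) (j(r) = (r + (r - r))/(r - 317) = (r + 0)/(-317 + r) = r/(-317 + r))
(j(-560) + 236569)/(-110602 + 217206) = (-560/(-317 - 560) + 236569)/(-110602 + 217206) = (-560/(-877) + 236569)/106604 = (-560*(-1/877) + 236569)*(1/106604) = (560/877 + 236569)*(1/106604) = (207471573/877)*(1/106604) = 207471573/93491708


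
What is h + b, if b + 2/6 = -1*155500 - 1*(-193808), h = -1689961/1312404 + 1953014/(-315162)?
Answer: 2640286055108305/68936644908 ≈ 38300.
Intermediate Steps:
h = -515959145723/68936644908 (h = -1689961*1/1312404 + 1953014*(-1/315162) = -1689961/1312404 - 976507/157581 = -515959145723/68936644908 ≈ -7.4845)
b = 114923/3 (b = -⅓ + (-1*155500 - 1*(-193808)) = -⅓ + (-155500 + 193808) = -⅓ + 38308 = 114923/3 ≈ 38308.)
h + b = -515959145723/68936644908 + 114923/3 = 2640286055108305/68936644908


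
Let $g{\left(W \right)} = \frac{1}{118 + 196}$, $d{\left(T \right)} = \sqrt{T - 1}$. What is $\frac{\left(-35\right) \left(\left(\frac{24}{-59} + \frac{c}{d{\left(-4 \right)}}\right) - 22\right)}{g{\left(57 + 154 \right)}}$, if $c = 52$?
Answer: $\frac{14528780}{59} + 114296 i \sqrt{5} \approx 2.4625 \cdot 10^{5} + 2.5557 \cdot 10^{5} i$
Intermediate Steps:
$d{\left(T \right)} = \sqrt{-1 + T}$
$g{\left(W \right)} = \frac{1}{314}$
$\frac{\left(-35\right) \left(\left(\frac{24}{-59} + \frac{c}{d{\left(-4 \right)}}\right) - 22\right)}{g{\left(57 + 154 \right)}} = - 35 \left(\left(\frac{24}{-59} + \frac{52}{\sqrt{-1 - 4}}\right) - 22\right) \frac{1}{\frac{1}{314}} = - 35 \left(\left(24 \left(- \frac{1}{59}\right) + \frac{52}{\sqrt{-5}}\right) - 22\right) 314 = - 35 \left(\left(- \frac{24}{59} + \frac{52}{i \sqrt{5}}\right) - 22\right) 314 = - 35 \left(\left(- \frac{24}{59} + 52 \left(- \frac{i \sqrt{5}}{5}\right)\right) - 22\right) 314 = - 35 \left(\left(- \frac{24}{59} - \frac{52 i \sqrt{5}}{5}\right) - 22\right) 314 = - 35 \left(- \frac{1322}{59} - \frac{52 i \sqrt{5}}{5}\right) 314 = \left(\frac{46270}{59} + 364 i \sqrt{5}\right) 314 = \frac{14528780}{59} + 114296 i \sqrt{5}$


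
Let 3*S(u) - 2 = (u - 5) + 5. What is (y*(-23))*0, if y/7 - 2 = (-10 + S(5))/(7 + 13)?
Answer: 0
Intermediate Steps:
S(u) = ⅔ + u/3 (S(u) = ⅔ + ((u - 5) + 5)/3 = ⅔ + ((-5 + u) + 5)/3 = ⅔ + u/3)
y = 679/60 (y = 14 + 7*((-10 + (⅔ + (⅓)*5))/(7 + 13)) = 14 + 7*((-10 + (⅔ + 5/3))/20) = 14 + 7*((-10 + 7/3)*(1/20)) = 14 + 7*(-23/3*1/20) = 14 + 7*(-23/60) = 14 - 161/60 = 679/60 ≈ 11.317)
(y*(-23))*0 = ((679/60)*(-23))*0 = -15617/60*0 = 0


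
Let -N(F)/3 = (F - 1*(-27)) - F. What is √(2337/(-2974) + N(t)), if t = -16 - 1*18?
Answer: I*√723368994/2974 ≈ 9.0435*I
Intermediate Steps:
t = -34 (t = -16 - 18 = -34)
N(F) = -81 (N(F) = -3*((F - 1*(-27)) - F) = -3*((F + 27) - F) = -3*((27 + F) - F) = -3*27 = -81)
√(2337/(-2974) + N(t)) = √(2337/(-2974) - 81) = √(2337*(-1/2974) - 81) = √(-2337/2974 - 81) = √(-243231/2974) = I*√723368994/2974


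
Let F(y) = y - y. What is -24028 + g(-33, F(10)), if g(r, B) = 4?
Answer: -24024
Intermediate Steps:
F(y) = 0
-24028 + g(-33, F(10)) = -24028 + 4 = -24024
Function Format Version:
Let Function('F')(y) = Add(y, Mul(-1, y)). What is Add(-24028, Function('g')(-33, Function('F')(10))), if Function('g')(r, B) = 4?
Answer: -24024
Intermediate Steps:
Function('F')(y) = 0
Add(-24028, Function('g')(-33, Function('F')(10))) = Add(-24028, 4) = -24024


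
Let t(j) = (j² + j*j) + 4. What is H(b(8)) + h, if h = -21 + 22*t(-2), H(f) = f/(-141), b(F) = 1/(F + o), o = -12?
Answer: 137053/564 ≈ 243.00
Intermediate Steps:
b(F) = 1/(-12 + F) (b(F) = 1/(F - 12) = 1/(-12 + F))
t(j) = 4 + 2*j² (t(j) = (j² + j²) + 4 = 2*j² + 4 = 4 + 2*j²)
H(f) = -f/141 (H(f) = f*(-1/141) = -f/141)
h = 243 (h = -21 + 22*(4 + 2*(-2)²) = -21 + 22*(4 + 2*4) = -21 + 22*(4 + 8) = -21 + 22*12 = -21 + 264 = 243)
H(b(8)) + h = -1/(141*(-12 + 8)) + 243 = -1/141/(-4) + 243 = -1/141*(-¼) + 243 = 1/564 + 243 = 137053/564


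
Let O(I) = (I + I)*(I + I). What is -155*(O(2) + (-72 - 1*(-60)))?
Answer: -620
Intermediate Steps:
O(I) = 4*I² (O(I) = (2*I)*(2*I) = 4*I²)
-155*(O(2) + (-72 - 1*(-60))) = -155*(4*2² + (-72 - 1*(-60))) = -155*(4*4 + (-72 + 60)) = -155*(16 - 12) = -155*4 = -620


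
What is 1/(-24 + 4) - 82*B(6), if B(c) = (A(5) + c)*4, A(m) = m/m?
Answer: -45921/20 ≈ -2296.1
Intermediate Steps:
A(m) = 1
B(c) = 4 + 4*c (B(c) = (1 + c)*4 = 4 + 4*c)
1/(-24 + 4) - 82*B(6) = 1/(-24 + 4) - 82*(4 + 4*6) = 1/(-20) - 82*(4 + 24) = -1/20 - 82*28 = -1/20 - 2296 = -45921/20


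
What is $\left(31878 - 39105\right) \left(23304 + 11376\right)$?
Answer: $-250632360$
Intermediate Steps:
$\left(31878 - 39105\right) \left(23304 + 11376\right) = \left(-7227\right) 34680 = -250632360$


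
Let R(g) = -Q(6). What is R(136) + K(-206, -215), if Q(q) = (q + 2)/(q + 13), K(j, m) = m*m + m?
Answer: 874182/19 ≈ 46010.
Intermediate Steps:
K(j, m) = m + m² (K(j, m) = m² + m = m + m²)
Q(q) = (2 + q)/(13 + q)
R(g) = -8/19 (R(g) = -(2 + 6)/(13 + 6) = -8/19)
R(136) + K(-206, -215) = -8/19 - 215*(1 - 215) = -8/19 - 215*(-214) = -8/19 + 46010 = 874182/19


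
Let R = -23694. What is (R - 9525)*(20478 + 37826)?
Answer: -1936800576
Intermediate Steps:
(R - 9525)*(20478 + 37826) = (-23694 - 9525)*(20478 + 37826) = -33219*58304 = -1936800576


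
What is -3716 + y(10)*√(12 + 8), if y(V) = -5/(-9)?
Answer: -3716 + 10*√5/9 ≈ -3713.5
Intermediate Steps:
y(V) = 5/9 (y(V) = -5*(-⅑) = 5/9)
-3716 + y(10)*√(12 + 8) = -3716 + 5*√(12 + 8)/9 = -3716 + 5*√20/9 = -3716 + 5*(2*√5)/9 = -3716 + 10*√5/9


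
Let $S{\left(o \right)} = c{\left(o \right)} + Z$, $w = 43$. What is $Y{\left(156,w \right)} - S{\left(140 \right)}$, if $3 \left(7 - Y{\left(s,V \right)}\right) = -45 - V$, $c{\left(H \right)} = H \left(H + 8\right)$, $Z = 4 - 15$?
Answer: $- \frac{62018}{3} \approx -20673.0$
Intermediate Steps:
$Z = -11$ ($Z = 4 - 15 = -11$)
$c{\left(H \right)} = H \left(8 + H\right)$
$S{\left(o \right)} = -11 + o \left(8 + o\right)$ ($S{\left(o \right)} = o \left(8 + o\right) - 11 = -11 + o \left(8 + o\right)$)
$Y{\left(s,V \right)} = 22 + \frac{V}{3}$ ($Y{\left(s,V \right)} = 7 - \frac{-45 - V}{3} = 7 + \left(15 + \frac{V}{3}\right) = 22 + \frac{V}{3}$)
$Y{\left(156,w \right)} - S{\left(140 \right)} = \left(22 + \frac{1}{3} \cdot 43\right) - \left(-11 + 140 \left(8 + 140\right)\right) = \left(22 + \frac{43}{3}\right) - \left(-11 + 140 \cdot 148\right) = \frac{109}{3} - \left(-11 + 20720\right) = \frac{109}{3} - 20709 = - \frac{62018}{3}$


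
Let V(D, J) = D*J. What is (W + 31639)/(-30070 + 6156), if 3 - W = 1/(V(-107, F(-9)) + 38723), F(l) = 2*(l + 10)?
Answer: -1218501777/920904226 ≈ -1.3232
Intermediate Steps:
F(l) = 20 + 2*l (F(l) = 2*(10 + l) = 20 + 2*l)
W = 115526/38509 (W = 3 - 1/(-107*(20 + 2*(-9)) + 38723) = 3 - 1/(-107*(20 - 18) + 38723) = 3 - 1/(-107*2 + 38723) = 3 - 1/(-214 + 38723) = 3 - 1/38509 = 115526/38509 ≈ 3.0000)
(W + 31639)/(-30070 + 6156) = (115526/38509 + 31639)/(-30070 + 6156) = (1218501777/38509)/(-23914) = (1218501777/38509)*(-1/23914) = -1218501777/920904226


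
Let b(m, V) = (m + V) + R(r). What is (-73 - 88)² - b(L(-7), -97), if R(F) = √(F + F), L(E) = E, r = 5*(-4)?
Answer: 26025 - 2*I*√10 ≈ 26025.0 - 6.3246*I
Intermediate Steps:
r = -20
R(F) = √2*√F (R(F) = √(2*F) = √2*√F)
b(m, V) = V + m + 2*I*√10 (b(m, V) = (m + V) + √2*√(-20) = (V + m) + √2*(2*I*√5) = (V + m) + 2*I*√10 = V + m + 2*I*√10)
(-73 - 88)² - b(L(-7), -97) = (-73 - 88)² - (-97 - 7 + 2*I*√10) = (-161)² - (-104 + 2*I*√10) = 25921 + (104 - 2*I*√10) = 26025 - 2*I*√10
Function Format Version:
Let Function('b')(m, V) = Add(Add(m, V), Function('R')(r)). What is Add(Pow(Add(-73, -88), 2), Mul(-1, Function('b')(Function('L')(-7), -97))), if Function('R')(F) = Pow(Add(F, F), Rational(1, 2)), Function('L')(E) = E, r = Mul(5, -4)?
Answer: Add(26025, Mul(-2, I, Pow(10, Rational(1, 2)))) ≈ Add(26025., Mul(-6.3246, I))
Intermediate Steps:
r = -20
Function('R')(F) = Mul(Pow(2, Rational(1, 2)), Pow(F, Rational(1, 2))) (Function('R')(F) = Pow(Mul(2, F), Rational(1, 2)) = Mul(Pow(2, Rational(1, 2)), Pow(F, Rational(1, 2))))
Function('b')(m, V) = Add(V, m, Mul(2, I, Pow(10, Rational(1, 2)))) (Function('b')(m, V) = Add(Add(m, V), Mul(Pow(2, Rational(1, 2)), Pow(-20, Rational(1, 2)))) = Add(Add(V, m), Mul(Pow(2, Rational(1, 2)), Mul(2, I, Pow(5, Rational(1, 2))))) = Add(Add(V, m), Mul(2, I, Pow(10, Rational(1, 2)))) = Add(V, m, Mul(2, I, Pow(10, Rational(1, 2)))))
Add(Pow(Add(-73, -88), 2), Mul(-1, Function('b')(Function('L')(-7), -97))) = Add(Pow(Add(-73, -88), 2), Mul(-1, Add(-97, -7, Mul(2, I, Pow(10, Rational(1, 2)))))) = Add(Pow(-161, 2), Mul(-1, Add(-104, Mul(2, I, Pow(10, Rational(1, 2)))))) = Add(25921, Add(104, Mul(-2, I, Pow(10, Rational(1, 2))))) = Add(26025, Mul(-2, I, Pow(10, Rational(1, 2))))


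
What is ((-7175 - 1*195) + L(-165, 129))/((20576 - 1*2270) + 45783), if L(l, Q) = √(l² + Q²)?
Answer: -7370/64089 + √4874/21363 ≈ -0.11173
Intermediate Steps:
L(l, Q) = √(Q² + l²)
((-7175 - 1*195) + L(-165, 129))/((20576 - 1*2270) + 45783) = ((-7175 - 1*195) + √(129² + (-165)²))/((20576 - 1*2270) + 45783) = ((-7175 - 195) + √(16641 + 27225))/((20576 - 2270) + 45783) = (-7370 + √43866)/(18306 + 45783) = (-7370 + 3*√4874)/64089 = (-7370 + 3*√4874)*(1/64089) = -7370/64089 + √4874/21363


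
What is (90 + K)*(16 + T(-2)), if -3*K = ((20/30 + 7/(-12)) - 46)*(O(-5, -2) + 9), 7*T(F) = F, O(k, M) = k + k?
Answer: 147895/126 ≈ 1173.8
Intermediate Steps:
O(k, M) = 2*k
T(F) = F/7
K = -551/36 (K = -((20/30 + 7/(-12)) - 46)*(2*(-5) + 9)/3 = -((20*(1/30) + 7*(-1/12)) - 46)*(-10 + 9)/3 = -((2/3 - 7/12) - 46)*(-1)/3 = -(1/12 - 46)*(-1)/3 = -(-551)*(-1)/36 = -1/3*551/12 = -551/36 ≈ -15.306)
(90 + K)*(16 + T(-2)) = (90 - 551/36)*(16 + (1/7)*(-2)) = 2689*(16 - 2/7)/36 = (2689/36)*(110/7) = 147895/126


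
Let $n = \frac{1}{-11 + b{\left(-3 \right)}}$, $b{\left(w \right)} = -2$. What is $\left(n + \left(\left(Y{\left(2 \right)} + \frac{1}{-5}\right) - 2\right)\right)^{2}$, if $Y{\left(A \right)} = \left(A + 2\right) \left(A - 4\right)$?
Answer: $\frac{446224}{4225} \approx 105.62$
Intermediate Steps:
$Y{\left(A \right)} = \left(-4 + A\right) \left(2 + A\right)$ ($Y{\left(A \right)} = \left(2 + A\right) \left(-4 + A\right) = \left(-4 + A\right) \left(2 + A\right)$)
$n = - \frac{1}{13}$ ($n = \frac{1}{-11 - 2} = \frac{1}{-13} = - \frac{1}{13} \approx -0.076923$)
$\left(n + \left(\left(Y{\left(2 \right)} + \frac{1}{-5}\right) - 2\right)\right)^{2} = \left(- \frac{1}{13} + \left(\left(\left(-8 + 2^{2} - 4\right) + \frac{1}{-5}\right) - 2\right)\right)^{2} = \left(- \frac{1}{13} - \frac{51}{5}\right)^{2} = \left(- \frac{668}{65}\right)^{2} = \frac{446224}{4225}$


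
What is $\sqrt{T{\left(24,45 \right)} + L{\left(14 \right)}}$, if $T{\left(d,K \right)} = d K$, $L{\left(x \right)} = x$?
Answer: $\sqrt{1094} \approx 33.076$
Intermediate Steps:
$T{\left(d,K \right)} = K d$
$\sqrt{T{\left(24,45 \right)} + L{\left(14 \right)}} = \sqrt{45 \cdot 24 + 14} = \sqrt{1080 + 14} = \sqrt{1094}$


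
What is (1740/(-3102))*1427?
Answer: -413830/517 ≈ -800.45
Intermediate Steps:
(1740/(-3102))*1427 = (1740*(-1/3102))*1427 = -290/517*1427 = -413830/517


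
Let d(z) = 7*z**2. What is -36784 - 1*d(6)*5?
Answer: -38044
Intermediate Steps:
-36784 - 1*d(6)*5 = -36784 - 1*(7*6**2)*5 = -36784 - 1*(7*36)*5 = -36784 - 1*252*5 = -36784 - 252*5 = -36784 - 1*1260 = -36784 - 1260 = -38044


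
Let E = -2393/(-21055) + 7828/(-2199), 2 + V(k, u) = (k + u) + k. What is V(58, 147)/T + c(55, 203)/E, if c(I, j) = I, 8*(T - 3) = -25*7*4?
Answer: -513646394601/26965020277 ≈ -19.049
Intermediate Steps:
T = -169/2 (T = 3 + (-25*7*4)/8 = 3 + (-175*4)/8 = 3 + (⅛)*(-700) = 3 - 175/2 = -169/2 ≈ -84.500)
V(k, u) = -2 + u + 2*k (V(k, u) = -2 + ((k + u) + k) = -2 + (u + 2*k) = -2 + u + 2*k)
E = -159556333/46299945 (E = -2393*(-1/21055) + 7828*(-1/2199) = 2393/21055 - 7828/2199 = -159556333/46299945 ≈ -3.4461)
V(58, 147)/T + c(55, 203)/E = (-2 + 147 + 2*58)/(-169/2) + 55/(-159556333/46299945) = (-2 + 147 + 116)*(-2/169) + 55*(-46299945/159556333) = 261*(-2/169) - 2546496975/159556333 = -522/169 - 2546496975/159556333 = -513646394601/26965020277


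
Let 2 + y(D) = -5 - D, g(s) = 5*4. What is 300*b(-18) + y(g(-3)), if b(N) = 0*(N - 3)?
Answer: -27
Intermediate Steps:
g(s) = 20
y(D) = -7 - D (y(D) = -2 + (-5 - D) = -7 - D)
b(N) = 0 (b(N) = 0*(-3 + N) = 0)
300*b(-18) + y(g(-3)) = 300*0 + (-7 - 1*20) = 0 + (-7 - 20) = 0 - 27 = -27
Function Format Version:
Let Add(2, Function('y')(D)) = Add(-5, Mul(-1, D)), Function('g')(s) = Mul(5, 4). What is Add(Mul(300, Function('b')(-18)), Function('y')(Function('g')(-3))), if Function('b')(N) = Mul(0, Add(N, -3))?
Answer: -27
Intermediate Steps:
Function('g')(s) = 20
Function('y')(D) = Add(-7, Mul(-1, D)) (Function('y')(D) = Add(-2, Add(-5, Mul(-1, D))) = Add(-7, Mul(-1, D)))
Function('b')(N) = 0 (Function('b')(N) = Mul(0, Add(-3, N)) = 0)
Add(Mul(300, Function('b')(-18)), Function('y')(Function('g')(-3))) = Add(Mul(300, 0), Add(-7, Mul(-1, 20))) = Add(0, Add(-7, -20)) = Add(0, -27) = -27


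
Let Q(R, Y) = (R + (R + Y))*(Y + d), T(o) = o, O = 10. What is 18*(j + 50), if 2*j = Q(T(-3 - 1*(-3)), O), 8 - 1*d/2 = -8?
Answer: 4680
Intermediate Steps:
d = 32 (d = 16 - 2*(-8) = 16 + 16 = 32)
Q(R, Y) = (32 + Y)*(Y + 2*R) (Q(R, Y) = (R + (R + Y))*(Y + 32) = (Y + 2*R)*(32 + Y) = (32 + Y)*(Y + 2*R))
j = 210 (j = (10**2 + 32*10 + 64*(-3 - 1*(-3)) + 2*(-3 - 1*(-3))*10)/2 = (100 + 320 + 64*(-3 + 3) + 2*(-3 + 3)*10)/2 = (100 + 320 + 64*0 + 2*0*10)/2 = (100 + 320 + 0 + 0)/2 = (1/2)*420 = 210)
18*(j + 50) = 18*(210 + 50) = 18*260 = 4680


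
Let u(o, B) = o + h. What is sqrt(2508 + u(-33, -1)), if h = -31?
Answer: 2*sqrt(611) ≈ 49.437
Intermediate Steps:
u(o, B) = -31 + o (u(o, B) = o - 31 = -31 + o)
sqrt(2508 + u(-33, -1)) = sqrt(2508 + (-31 - 33)) = sqrt(2508 - 64) = sqrt(2444) = 2*sqrt(611)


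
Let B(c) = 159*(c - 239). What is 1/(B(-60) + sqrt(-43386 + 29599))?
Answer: -47541/2260160468 - I*sqrt(13787)/2260160468 ≈ -2.1034e-5 - 5.1951e-8*I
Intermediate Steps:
B(c) = -38001 + 159*c (B(c) = 159*(-239 + c) = -38001 + 159*c)
1/(B(-60) + sqrt(-43386 + 29599)) = 1/((-38001 + 159*(-60)) + sqrt(-43386 + 29599)) = 1/((-38001 - 9540) + sqrt(-13787)) = 1/(-47541 + I*sqrt(13787))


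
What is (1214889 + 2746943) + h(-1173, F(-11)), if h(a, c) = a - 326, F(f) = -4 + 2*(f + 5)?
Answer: 3960333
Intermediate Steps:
F(f) = 6 + 2*f (F(f) = -4 + 2*(5 + f) = -4 + (10 + 2*f) = 6 + 2*f)
h(a, c) = -326 + a
(1214889 + 2746943) + h(-1173, F(-11)) = (1214889 + 2746943) + (-326 - 1173) = 3961832 - 1499 = 3960333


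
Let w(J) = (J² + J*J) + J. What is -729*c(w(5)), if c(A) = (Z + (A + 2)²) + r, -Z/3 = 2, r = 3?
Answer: -2366334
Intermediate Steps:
Z = -6 (Z = -3*2 = -6)
w(J) = J + 2*J² (w(J) = (J² + J²) + J = 2*J² + J = J + 2*J²)
c(A) = -3 + (2 + A)² (c(A) = (-6 + (A + 2)²) + 3 = (-6 + (2 + A)²) + 3 = -3 + (2 + A)²)
-729*c(w(5)) = -729*(-3 + (2 + 5*(1 + 2*5))²) = -729*(-3 + (2 + 5*(1 + 10))²) = -729*(-3 + (2 + 5*11)²) = -729*(-3 + (2 + 55)²) = -729*(-3 + 57²) = -729*(-3 + 3249) = -729*3246 = -2366334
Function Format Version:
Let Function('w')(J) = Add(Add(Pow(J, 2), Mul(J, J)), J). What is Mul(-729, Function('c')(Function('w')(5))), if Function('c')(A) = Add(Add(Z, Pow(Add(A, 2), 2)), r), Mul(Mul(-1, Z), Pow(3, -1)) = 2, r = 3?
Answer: -2366334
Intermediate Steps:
Z = -6 (Z = Mul(-3, 2) = -6)
Function('w')(J) = Add(J, Mul(2, Pow(J, 2))) (Function('w')(J) = Add(Add(Pow(J, 2), Pow(J, 2)), J) = Add(Mul(2, Pow(J, 2)), J) = Add(J, Mul(2, Pow(J, 2))))
Function('c')(A) = Add(-3, Pow(Add(2, A), 2)) (Function('c')(A) = Add(Add(-6, Pow(Add(A, 2), 2)), 3) = Add(Add(-6, Pow(Add(2, A), 2)), 3) = Add(-3, Pow(Add(2, A), 2)))
Mul(-729, Function('c')(Function('w')(5))) = Mul(-729, Add(-3, Pow(Add(2, Mul(5, Add(1, Mul(2, 5)))), 2))) = Mul(-729, Add(-3, Pow(Add(2, Mul(5, Add(1, 10))), 2))) = Mul(-729, Add(-3, Pow(Add(2, Mul(5, 11)), 2))) = Mul(-729, Add(-3, Pow(Add(2, 55), 2))) = Mul(-729, Add(-3, Pow(57, 2))) = Mul(-729, Add(-3, 3249)) = Mul(-729, 3246) = -2366334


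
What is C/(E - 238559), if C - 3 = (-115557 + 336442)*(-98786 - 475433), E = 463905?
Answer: -63418181906/112673 ≈ -5.6285e+5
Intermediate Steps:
C = -126836363812 (C = 3 + (-115557 + 336442)*(-98786 - 475433) = 3 + 220885*(-574219) = 3 - 126836363815 = -126836363812)
C/(E - 238559) = -126836363812/(463905 - 238559) = -126836363812/225346 = -126836363812*1/225346 = -63418181906/112673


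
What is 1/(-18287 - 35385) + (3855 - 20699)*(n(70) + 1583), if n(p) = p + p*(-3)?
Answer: -1304545835425/53672 ≈ -2.4306e+7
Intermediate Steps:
n(p) = -2*p (n(p) = p - 3*p = -2*p)
1/(-18287 - 35385) + (3855 - 20699)*(n(70) + 1583) = 1/(-18287 - 35385) + (3855 - 20699)*(-2*70 + 1583) = 1/(-53672) - 16844*(-140 + 1583) = -1/53672 - 16844*1443 = -1/53672 - 24305892 = -1304545835425/53672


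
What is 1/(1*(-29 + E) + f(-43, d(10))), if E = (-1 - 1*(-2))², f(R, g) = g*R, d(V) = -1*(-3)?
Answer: -1/157 ≈ -0.0063694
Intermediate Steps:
d(V) = 3
f(R, g) = R*g
E = 1 (E = (-1 + 2)² = 1² = 1)
1/(1*(-29 + E) + f(-43, d(10))) = 1/(1*(-29 + 1) - 43*3) = 1/(1*(-28) - 129) = 1/(-28 - 129) = 1/(-157) = -1/157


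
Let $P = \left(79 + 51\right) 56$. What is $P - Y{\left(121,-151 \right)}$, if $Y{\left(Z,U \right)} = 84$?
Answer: $7196$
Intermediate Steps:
$P = 7280$ ($P = 130 \cdot 56 = 7280$)
$P - Y{\left(121,-151 \right)} = 7280 - 84 = 7196$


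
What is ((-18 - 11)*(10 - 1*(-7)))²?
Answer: 243049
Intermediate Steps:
((-18 - 11)*(10 - 1*(-7)))² = (-29*(10 + 7))² = (-29*17)² = (-493)² = 243049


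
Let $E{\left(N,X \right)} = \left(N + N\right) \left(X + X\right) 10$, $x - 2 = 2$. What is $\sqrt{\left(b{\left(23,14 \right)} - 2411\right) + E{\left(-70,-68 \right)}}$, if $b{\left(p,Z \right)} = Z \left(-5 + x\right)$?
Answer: $5 \sqrt{7519} \approx 433.56$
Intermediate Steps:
$x = 4$ ($x = 2 + 2 = 4$)
$b{\left(p,Z \right)} = - Z$ ($b{\left(p,Z \right)} = Z \left(-5 + 4\right) = Z \left(-1\right) = - Z$)
$E{\left(N,X \right)} = 40 N X$ ($E{\left(N,X \right)} = 2 N 2 X 10 = 4 N X 10 = 40 N X$)
$\sqrt{\left(b{\left(23,14 \right)} - 2411\right) + E{\left(-70,-68 \right)}} = \sqrt{\left(\left(-1\right) 14 - 2411\right) + 40 \left(-70\right) \left(-68\right)} = \sqrt{\left(-14 - 2411\right) + 190400} = \sqrt{-2425 + 190400} = \sqrt{187975} = 5 \sqrt{7519}$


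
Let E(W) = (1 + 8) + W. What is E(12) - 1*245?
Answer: -224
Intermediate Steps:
E(W) = 9 + W
E(12) - 1*245 = (9 + 12) - 1*245 = 21 - 245 = -224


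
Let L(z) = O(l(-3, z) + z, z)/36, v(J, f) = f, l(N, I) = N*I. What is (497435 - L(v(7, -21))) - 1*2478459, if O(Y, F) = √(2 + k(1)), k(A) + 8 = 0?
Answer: -1981024 - I*√6/36 ≈ -1.981e+6 - 0.068041*I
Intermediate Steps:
l(N, I) = I*N
k(A) = -8 (k(A) = -8 + 0 = -8)
O(Y, F) = I*√6 (O(Y, F) = √(2 - 8) = √(-6) = I*√6)
L(z) = I*√6/36 (L(z) = (I*√6)/36 = (I*√6)*(1/36) = I*√6/36)
(497435 - L(v(7, -21))) - 1*2478459 = (497435 - I*√6/36) - 1*2478459 = (497435 - I*√6/36) - 2478459 = -1981024 - I*√6/36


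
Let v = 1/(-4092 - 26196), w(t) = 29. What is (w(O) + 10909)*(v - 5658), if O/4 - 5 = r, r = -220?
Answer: -312406607615/5048 ≈ -6.1887e+7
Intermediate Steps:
O = -860 (O = 20 + 4*(-220) = 20 - 880 = -860)
v = -1/30288 (v = 1/(-30288) = -1/30288 ≈ -3.3016e-5)
(w(O) + 10909)*(v - 5658) = (29 + 10909)*(-1/30288 - 5658) = 10938*(-171369505/30288) = -312406607615/5048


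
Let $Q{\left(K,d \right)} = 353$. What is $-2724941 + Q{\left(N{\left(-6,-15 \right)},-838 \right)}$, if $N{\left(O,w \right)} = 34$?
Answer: $-2724588$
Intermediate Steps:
$-2724941 + Q{\left(N{\left(-6,-15 \right)},-838 \right)} = -2724941 + 353 = -2724588$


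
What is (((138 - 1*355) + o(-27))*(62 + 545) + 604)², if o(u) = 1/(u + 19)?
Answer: 1101506923729/64 ≈ 1.7211e+10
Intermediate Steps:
o(u) = 1/(19 + u)
(((138 - 1*355) + o(-27))*(62 + 545) + 604)² = (((138 - 1*355) + 1/(19 - 27))*(62 + 545) + 604)² = (((138 - 355) + 1/(-8))*607 + 604)² = ((-217 - ⅛)*607 + 604)² = (-1737/8*607 + 604)² = (-1054359/8 + 604)² = (-1049527/8)² = 1101506923729/64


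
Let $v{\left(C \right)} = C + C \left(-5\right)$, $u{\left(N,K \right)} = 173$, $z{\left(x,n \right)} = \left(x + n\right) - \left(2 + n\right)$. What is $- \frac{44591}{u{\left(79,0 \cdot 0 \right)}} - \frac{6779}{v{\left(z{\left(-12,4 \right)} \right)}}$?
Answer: $- \frac{3669863}{9688} \approx -378.81$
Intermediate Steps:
$z{\left(x,n \right)} = -2 + x$ ($z{\left(x,n \right)} = \left(n + x\right) - \left(2 + n\right) = -2 + x$)
$v{\left(C \right)} = - 4 C$ ($v{\left(C \right)} = C - 5 C = - 4 C$)
$- \frac{44591}{u{\left(79,0 \cdot 0 \right)}} - \frac{6779}{v{\left(z{\left(-12,4 \right)} \right)}} = - \frac{44591}{173} - \frac{6779}{\left(-4\right) \left(-2 - 12\right)} = \left(-44591\right) \frac{1}{173} - \frac{6779}{\left(-4\right) \left(-14\right)} = - \frac{44591}{173} - \frac{6779}{56} = - \frac{3669863}{9688}$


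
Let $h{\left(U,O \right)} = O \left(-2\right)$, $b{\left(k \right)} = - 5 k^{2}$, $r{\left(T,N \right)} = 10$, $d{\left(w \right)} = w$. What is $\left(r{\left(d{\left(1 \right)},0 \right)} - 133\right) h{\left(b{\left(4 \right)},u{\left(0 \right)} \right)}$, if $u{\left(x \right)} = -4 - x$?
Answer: $-984$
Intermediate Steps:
$h{\left(U,O \right)} = - 2 O$
$\left(r{\left(d{\left(1 \right)},0 \right)} - 133\right) h{\left(b{\left(4 \right)},u{\left(0 \right)} \right)} = \left(10 - 133\right) \left(- 2 \left(-4 - 0\right)\right) = - 123 \left(- 2 \left(-4 + 0\right)\right) = - 123 \left(\left(-2\right) \left(-4\right)\right) = \left(-123\right) 8 = -984$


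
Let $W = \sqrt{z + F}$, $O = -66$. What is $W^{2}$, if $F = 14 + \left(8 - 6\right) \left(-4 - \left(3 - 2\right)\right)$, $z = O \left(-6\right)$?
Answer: $400$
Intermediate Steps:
$z = 396$ ($z = \left(-66\right) \left(-6\right) = 396$)
$F = 4$ ($F = 14 + 2 \left(-4 - \left(3 - 2\right)\right) = 14 + 2 \left(-4 - 1\right) = 14 + 2 \left(-5\right) = 14 - 10 = 4$)
$W = 20$ ($W = \sqrt{396 + 4} = \sqrt{400} = 20$)
$W^{2} = 20^{2} = 400$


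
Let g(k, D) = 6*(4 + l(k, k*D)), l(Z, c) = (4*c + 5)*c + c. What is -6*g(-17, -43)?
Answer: -77106024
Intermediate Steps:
l(Z, c) = c + c*(5 + 4*c) (l(Z, c) = (5 + 4*c)*c + c = c*(5 + 4*c) + c = c + c*(5 + 4*c))
g(k, D) = 24 + 12*D*k*(3 + 2*D*k) (g(k, D) = 6*(4 + 2*(k*D)*(3 + 2*(k*D))) = 6*(4 + 2*(D*k)*(3 + 2*(D*k))) = 6*(4 + 2*(D*k)*(3 + 2*D*k)) = 6*(4 + 2*D*k*(3 + 2*D*k)) = 24 + 12*D*k*(3 + 2*D*k))
-6*g(-17, -43) = -6*(24 + 12*(-43)*(-17)*(3 + 2*(-43)*(-17))) = -6*(24 + 12*(-43)*(-17)*(3 + 1462)) = -6*(24 + 12*(-43)*(-17)*1465) = -6*(24 + 12850980) = -6*12851004 = -77106024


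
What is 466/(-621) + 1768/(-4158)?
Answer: -2082/1771 ≈ -1.1756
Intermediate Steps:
466/(-621) + 1768/(-4158) = 466*(-1/621) + 1768*(-1/4158) = -466/621 - 884/2079 = -2082/1771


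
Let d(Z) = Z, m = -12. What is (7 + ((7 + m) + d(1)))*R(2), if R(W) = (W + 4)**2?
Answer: 108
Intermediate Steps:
R(W) = (4 + W)**2
(7 + ((7 + m) + d(1)))*R(2) = (7 + ((7 - 12) + 1))*(4 + 2)**2 = (7 + (-5 + 1))*6**2 = (7 - 4)*36 = 3*36 = 108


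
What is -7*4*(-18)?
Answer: 504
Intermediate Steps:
-7*4*(-18) = -28*(-18) = 504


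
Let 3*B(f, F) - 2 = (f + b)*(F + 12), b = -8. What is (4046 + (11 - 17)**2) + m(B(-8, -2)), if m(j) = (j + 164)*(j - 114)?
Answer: -130262/9 ≈ -14474.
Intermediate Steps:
B(f, F) = 2/3 + (-8 + f)*(12 + F)/3 (B(f, F) = 2/3 + ((f - 8)*(F + 12))/3 = 2/3 + ((-8 + f)*(12 + F))/3 = 2/3 + (-8 + f)*(12 + F)/3)
m(j) = (-114 + j)*(164 + j) (m(j) = (164 + j)*(-114 + j) = (-114 + j)*(164 + j))
(4046 + (11 - 17)**2) + m(B(-8, -2)) = (4046 + (11 - 17)**2) + (-18696 + (-94/3 + 4*(-8) - 8/3*(-2) + (1/3)*(-2)*(-8))**2 + 50*(-94/3 + 4*(-8) - 8/3*(-2) + (1/3)*(-2)*(-8))) = (4046 + (-6)**2) + (-18696 + (-94/3 - 32 + 16/3 + 16/3)**2 + 50*(-94/3 - 32 + 16/3 + 16/3)) = (4046 + 36) + (-18696 + (-158/3)**2 + 50*(-158/3)) = 4082 + (-18696 + 24964/9 - 7900/3) = 4082 - 167000/9 = -130262/9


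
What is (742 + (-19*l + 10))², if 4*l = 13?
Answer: 7623121/16 ≈ 4.7645e+5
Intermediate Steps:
l = 13/4 (l = (¼)*13 = 13/4 ≈ 3.2500)
(742 + (-19*l + 10))² = (742 + (-19*13/4 + 10))² = (742 + (-247/4 + 10))² = (742 - 207/4)² = (2761/4)² = 7623121/16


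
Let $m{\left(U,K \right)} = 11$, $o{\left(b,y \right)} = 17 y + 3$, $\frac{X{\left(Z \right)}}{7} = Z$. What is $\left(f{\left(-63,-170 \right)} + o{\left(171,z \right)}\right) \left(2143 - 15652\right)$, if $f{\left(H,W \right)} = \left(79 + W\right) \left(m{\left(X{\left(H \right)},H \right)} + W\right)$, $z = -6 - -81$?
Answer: $-212726223$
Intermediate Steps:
$X{\left(Z \right)} = 7 Z$
$z = 75$ ($z = -6 + 81 = 75$)
$o{\left(b,y \right)} = 3 + 17 y$
$f{\left(H,W \right)} = \left(11 + W\right) \left(79 + W\right)$ ($f{\left(H,W \right)} = \left(79 + W\right) \left(11 + W\right) = \left(11 + W\right) \left(79 + W\right)$)
$\left(f{\left(-63,-170 \right)} + o{\left(171,z \right)}\right) \left(2143 - 15652\right) = \left(\left(869 + \left(-170\right)^{2} + 90 \left(-170\right)\right) + \left(3 + 17 \cdot 75\right)\right) \left(2143 - 15652\right) = \left(\left(869 + 28900 - 15300\right) + \left(3 + 1275\right)\right) \left(-13509\right) = \left(14469 + 1278\right) \left(-13509\right) = 15747 \left(-13509\right) = -212726223$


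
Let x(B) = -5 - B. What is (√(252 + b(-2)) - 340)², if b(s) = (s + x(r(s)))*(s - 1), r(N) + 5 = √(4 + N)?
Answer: (340 - √3*√(86 + √2))² ≈ 1.0485e+5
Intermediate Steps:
r(N) = -5 + √(4 + N)
b(s) = (-1 + s)*(s - √(4 + s)) (b(s) = (s + (-5 - (-5 + √(4 + s))))*(s - 1) = (s + (-5 + (5 - √(4 + s))))*(-1 + s) = (s - √(4 + s))*(-1 + s) = (-1 + s)*(s - √(4 + s)))
(√(252 + b(-2)) - 340)² = (√(252 + ((-2)² + √(4 - 2) - 1*(-2) - 1*(-2)*√(4 - 2))) - 340)² = (√(252 + (4 + √2 + 2 - 1*(-2)*√2)) - 340)² = (√(252 + (4 + √2 + 2 + 2*√2)) - 340)² = (√(252 + (6 + 3*√2)) - 340)² = (√(258 + 3*√2) - 340)² = (-340 + √(258 + 3*√2))²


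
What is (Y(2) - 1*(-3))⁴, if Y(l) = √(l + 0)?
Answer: (3 + √2)⁴ ≈ 379.68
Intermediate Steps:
Y(l) = √l
(Y(2) - 1*(-3))⁴ = (√2 - 1*(-3))⁴ = (√2 + 3)⁴ = (3 + √2)⁴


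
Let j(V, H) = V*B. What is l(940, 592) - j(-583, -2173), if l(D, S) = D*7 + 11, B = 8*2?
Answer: 15919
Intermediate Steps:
B = 16
j(V, H) = 16*V (j(V, H) = V*16 = 16*V)
l(D, S) = 11 + 7*D (l(D, S) = 7*D + 11 = 11 + 7*D)
l(940, 592) - j(-583, -2173) = (11 + 7*940) - 16*(-583) = (11 + 6580) - 1*(-9328) = 6591 + 9328 = 15919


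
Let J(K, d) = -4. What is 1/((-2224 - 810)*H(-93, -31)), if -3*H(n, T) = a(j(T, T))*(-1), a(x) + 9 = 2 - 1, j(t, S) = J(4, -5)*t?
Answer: 3/24272 ≈ 0.00012360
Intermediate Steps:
j(t, S) = -4*t
a(x) = -8 (a(x) = -9 + (2 - 1) = -9 + 1 = -8)
H(n, T) = -8/3 (H(n, T) = -(-8)*(-1)/3 = -1/3*8 = -8/3)
1/((-2224 - 810)*H(-93, -31)) = 1/((-2224 - 810)*(-8/3)) = -3/8/(-3034) = -1/3034*(-3/8) = 3/24272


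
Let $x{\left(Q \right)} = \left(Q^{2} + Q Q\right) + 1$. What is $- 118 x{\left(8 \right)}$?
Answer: $-15222$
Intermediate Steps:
$x{\left(Q \right)} = 1 + 2 Q^{2}$ ($x{\left(Q \right)} = \left(Q^{2} + Q^{2}\right) + 1 = 2 Q^{2} + 1 = 1 + 2 Q^{2}$)
$- 118 x{\left(8 \right)} = - 118 \left(1 + 2 \cdot 8^{2}\right) = - 118 \left(1 + 2 \cdot 64\right) = - 118 \left(1 + 128\right) = \left(-118\right) 129 = -15222$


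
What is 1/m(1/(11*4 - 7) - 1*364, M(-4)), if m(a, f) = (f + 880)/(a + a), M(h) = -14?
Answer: -13467/16021 ≈ -0.84058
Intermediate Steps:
m(a, f) = (880 + f)/(2*a) (m(a, f) = (880 + f)/((2*a)) = (880 + f)*(1/(2*a)) = (880 + f)/(2*a))
1/m(1/(11*4 - 7) - 1*364, M(-4)) = 1/((880 - 14)/(2*(1/(11*4 - 7) - 1*364))) = 1/((1/2)*866/(1/(44 - 7) - 364)) = 1/((1/2)*866/(1/37 - 364)) = 1/((1/2)*866/(-13467/37)) = 1/((1/2)*(-37/13467)*866) = 1/(-16021/13467) = -13467/16021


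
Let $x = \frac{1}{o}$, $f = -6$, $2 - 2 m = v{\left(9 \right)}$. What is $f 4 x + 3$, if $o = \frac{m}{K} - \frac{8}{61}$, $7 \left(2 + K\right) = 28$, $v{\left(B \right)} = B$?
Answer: $\frac{2411}{153} \approx 15.758$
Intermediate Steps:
$K = 2$ ($K = -2 + \frac{1}{7} \cdot 28 = -2 + 4 = 2$)
$m = - \frac{7}{2}$ ($m = 1 - \frac{9}{2} = - \frac{7}{2} \approx -3.5$)
$o = - \frac{459}{244}$ ($o = - \frac{7}{2 \cdot 2} - \frac{8}{61} = \left(- \frac{7}{2}\right) \frac{1}{2} - \frac{8}{61} = - \frac{7}{4} - \frac{8}{61} = - \frac{459}{244} \approx -1.8811$)
$x = - \frac{244}{459}$ ($x = \frac{1}{- \frac{459}{244}} = - \frac{244}{459} \approx -0.53159$)
$f 4 x + 3 = \left(-6\right) 4 \left(- \frac{244}{459}\right) + 3 = \left(-24\right) \left(- \frac{244}{459}\right) + 3 = \frac{1952}{153} + 3 = \frac{2411}{153}$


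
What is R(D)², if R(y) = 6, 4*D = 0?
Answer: 36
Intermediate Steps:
D = 0 (D = (¼)*0 = 0)
R(D)² = 6² = 36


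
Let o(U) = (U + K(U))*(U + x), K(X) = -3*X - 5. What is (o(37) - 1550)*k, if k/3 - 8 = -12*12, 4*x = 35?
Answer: 2107014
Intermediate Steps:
x = 35/4 (x = (¼)*35 = 35/4 ≈ 8.7500)
k = -408 (k = 24 + 3*(-12*12) = 24 + 3*(-144) = 24 - 432 = -408)
K(X) = -5 - 3*X
o(U) = (-5 - 2*U)*(35/4 + U) (o(U) = (U + (-5 - 3*U))*(U + 35/4) = (-5 - 2*U)*(35/4 + U))
(o(37) - 1550)*k = ((-175/4 - 2*37² - 45/2*37) - 1550)*(-408) = ((-175/4 - 2*1369 - 1665/2) - 1550)*(-408) = ((-175/4 - 2738 - 1665/2) - 1550)*(-408) = (-14457/4 - 1550)*(-408) = -20657/4*(-408) = 2107014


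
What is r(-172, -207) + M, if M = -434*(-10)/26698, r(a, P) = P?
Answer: -394439/1907 ≈ -206.84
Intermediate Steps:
M = 310/1907 (M = 4340*(1/26698) = 310/1907 ≈ 0.16256)
r(-172, -207) + M = -207 + 310/1907 = -394439/1907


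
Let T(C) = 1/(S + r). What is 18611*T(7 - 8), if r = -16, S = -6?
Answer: -18611/22 ≈ -845.95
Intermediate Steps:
T(C) = -1/22 (T(C) = 1/(-6 - 16) = 1/(-22) = -1/22)
18611*T(7 - 8) = 18611*(-1/22) = -18611/22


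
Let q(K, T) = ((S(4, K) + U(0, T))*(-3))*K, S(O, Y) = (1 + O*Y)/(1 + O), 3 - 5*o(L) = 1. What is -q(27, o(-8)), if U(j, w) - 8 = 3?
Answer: 13284/5 ≈ 2656.8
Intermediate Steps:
U(j, w) = 11 (U(j, w) = 8 + 3 = 11)
o(L) = ⅖ (o(L) = ⅗ - ⅕*1 = ⅗ - ⅕ = ⅖)
S(O, Y) = (1 + O*Y)/(1 + O)
q(K, T) = K*(-168/5 - 12*K/5) (q(K, T) = (((1 + 4*K)/(1 + 4) + 11)*(-3))*K = (((1 + 4*K)/5 + 11)*(-3))*K = (((⅕ + 4*K/5) + 11)*(-3))*K = ((56/5 + 4*K/5)*(-3))*K = (-168/5 - 12*K/5)*K = K*(-168/5 - 12*K/5))
-q(27, o(-8)) = -(-12)*27*(14 + 27)/5 = -(-12)*27*41/5 = -1*(-13284/5) = 13284/5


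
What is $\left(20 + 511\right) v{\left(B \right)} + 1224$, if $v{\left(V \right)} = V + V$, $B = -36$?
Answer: $-37008$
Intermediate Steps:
$v{\left(V \right)} = 2 V$
$\left(20 + 511\right) v{\left(B \right)} + 1224 = \left(20 + 511\right) 2 \left(-36\right) + 1224 = 531 \left(-72\right) + 1224 = -38232 + 1224 = -37008$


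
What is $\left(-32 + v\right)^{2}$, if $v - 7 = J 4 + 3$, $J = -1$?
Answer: $676$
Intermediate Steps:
$v = 6$ ($v = 7 + \left(\left(-1\right) 4 + 3\right) = 7 + \left(-4 + 3\right) = 7 - 1 = 6$)
$\left(-32 + v\right)^{2} = \left(-32 + 6\right)^{2} = \left(-26\right)^{2} = 676$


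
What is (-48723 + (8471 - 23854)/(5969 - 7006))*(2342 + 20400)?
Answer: -1148706789056/1037 ≈ -1.1077e+9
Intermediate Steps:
(-48723 + (8471 - 23854)/(5969 - 7006))*(2342 + 20400) = (-48723 - 15383/(-1037))*22742 = (-48723 - 15383*(-1/1037))*22742 = (-48723 + 15383/1037)*22742 = -50510368/1037*22742 = -1148706789056/1037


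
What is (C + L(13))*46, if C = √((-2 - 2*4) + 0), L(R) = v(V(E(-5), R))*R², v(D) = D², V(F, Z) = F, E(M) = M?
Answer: 194350 + 46*I*√10 ≈ 1.9435e+5 + 145.46*I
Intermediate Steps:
L(R) = 25*R² (L(R) = (-5)²*R² = 25*R²)
C = I*√10 (C = √((-2 - 8) + 0) = √(-10 + 0) = √(-10) = I*√10 ≈ 3.1623*I)
(C + L(13))*46 = (I*√10 + 25*13²)*46 = (I*√10 + 25*169)*46 = (I*√10 + 4225)*46 = (4225 + I*√10)*46 = 194350 + 46*I*√10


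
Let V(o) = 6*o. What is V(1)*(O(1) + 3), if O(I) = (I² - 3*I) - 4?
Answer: -18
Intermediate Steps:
O(I) = -4 + I² - 3*I
V(1)*(O(1) + 3) = (6*1)*((-4 + 1² - 3*1) + 3) = 6*((-4 + 1 - 3) + 3) = 6*(-6 + 3) = 6*(-3) = -18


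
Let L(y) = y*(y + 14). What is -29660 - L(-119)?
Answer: -42155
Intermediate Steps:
L(y) = y*(14 + y)
-29660 - L(-119) = -29660 - (-119)*(14 - 119) = -29660 - (-119)*(-105) = -29660 - 1*12495 = -29660 - 12495 = -42155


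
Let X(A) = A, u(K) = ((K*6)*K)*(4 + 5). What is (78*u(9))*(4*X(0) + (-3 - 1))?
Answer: -1364688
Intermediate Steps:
u(K) = 54*K² (u(K) = ((6*K)*K)*9 = (6*K²)*9 = 54*K²)
(78*u(9))*(4*X(0) + (-3 - 1)) = (78*(54*9²))*(4*0 + (-3 - 1)) = (78*(54*81))*(0 - 4) = (78*4374)*(-4) = 341172*(-4) = -1364688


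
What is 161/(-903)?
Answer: -23/129 ≈ -0.17829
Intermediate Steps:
161/(-903) = -1/903*161 = -23/129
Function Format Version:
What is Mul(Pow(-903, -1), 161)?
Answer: Rational(-23, 129) ≈ -0.17829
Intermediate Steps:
Mul(Pow(-903, -1), 161) = Mul(Rational(-1, 903), 161) = Rational(-23, 129)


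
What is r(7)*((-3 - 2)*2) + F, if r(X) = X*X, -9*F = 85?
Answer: -4495/9 ≈ -499.44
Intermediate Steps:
F = -85/9 (F = -⅑*85 = -85/9 ≈ -9.4444)
r(X) = X²
r(7)*((-3 - 2)*2) + F = 7²*((-3 - 2)*2) - 85/9 = 49*(-5*2) - 85/9 = 49*(-10) - 85/9 = -490 - 85/9 = -4495/9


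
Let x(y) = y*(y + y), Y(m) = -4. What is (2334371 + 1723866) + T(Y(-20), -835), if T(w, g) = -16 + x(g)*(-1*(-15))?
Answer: 24974971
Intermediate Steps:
x(y) = 2*y² (x(y) = y*(2*y) = 2*y²)
T(w, g) = -16 + 30*g² (T(w, g) = -16 + (2*g²)*(-1*(-15)) = -16 + (2*g²)*15 = -16 + 30*g²)
(2334371 + 1723866) + T(Y(-20), -835) = (2334371 + 1723866) + (-16 + 30*(-835)²) = 4058237 + (-16 + 30*697225) = 4058237 + (-16 + 20916750) = 4058237 + 20916734 = 24974971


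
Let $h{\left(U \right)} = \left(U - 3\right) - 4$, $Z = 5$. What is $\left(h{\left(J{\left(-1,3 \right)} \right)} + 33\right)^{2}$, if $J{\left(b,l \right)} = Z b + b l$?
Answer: $324$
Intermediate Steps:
$J{\left(b,l \right)} = 5 b + b l$
$h{\left(U \right)} = -7 + U$ ($h{\left(U \right)} = \left(-3 + U\right) - 4 = -7 + U$)
$\left(h{\left(J{\left(-1,3 \right)} \right)} + 33\right)^{2} = \left(\left(-7 - \left(5 + 3\right)\right) + 33\right)^{2} = \left(\left(-7 - 8\right) + 33\right)^{2} = \left(-15 + 33\right)^{2} = 18^{2} = 324$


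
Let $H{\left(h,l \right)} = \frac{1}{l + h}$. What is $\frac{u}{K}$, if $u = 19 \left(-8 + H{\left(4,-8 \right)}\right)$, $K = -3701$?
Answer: $\frac{627}{14804} \approx 0.042353$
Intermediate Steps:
$H{\left(h,l \right)} = \frac{1}{h + l}$
$u = - \frac{627}{4}$ ($u = 19 \left(-8 + \frac{1}{4 - 8}\right) = 19 \left(-8 + \frac{1}{-4}\right) = 19 \left(-8 - \frac{1}{4}\right) = 19 \left(- \frac{33}{4}\right) = - \frac{627}{4} \approx -156.75$)
$\frac{u}{K} = - \frac{627}{4 \left(-3701\right)} = \left(- \frac{627}{4}\right) \left(- \frac{1}{3701}\right) = \frac{627}{14804}$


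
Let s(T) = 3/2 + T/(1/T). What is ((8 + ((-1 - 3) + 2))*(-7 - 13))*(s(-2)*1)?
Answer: -660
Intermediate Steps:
s(T) = 3/2 + T² (s(T) = 3*(½) + T*T = 3/2 + T²)
((8 + ((-1 - 3) + 2))*(-7 - 13))*(s(-2)*1) = ((8 + ((-1 - 3) + 2))*(-7 - 13))*((3/2 + (-2)²)*1) = ((8 + (-4 + 2))*(-20))*((3/2 + 4)*1) = ((8 - 2)*(-20))*((11/2)*1) = (6*(-20))*(11/2) = -120*11/2 = -660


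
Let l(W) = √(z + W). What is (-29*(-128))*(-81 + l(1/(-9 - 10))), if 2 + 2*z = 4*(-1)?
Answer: -300672 + 3712*I*√1102/19 ≈ -3.0067e+5 + 6485.5*I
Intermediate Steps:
z = -3 (z = -1 + (4*(-1))/2 = -1 + (½)*(-4) = -1 - 2 = -3)
l(W) = √(-3 + W)
(-29*(-128))*(-81 + l(1/(-9 - 10))) = (-29*(-128))*(-81 + √(-3 + 1/(-9 - 10))) = 3712*(-81 + √(-3 + 1/(-19))) = 3712*(-81 + √(-3 - 1/19)) = 3712*(-81 + √(-58/19)) = 3712*(-81 + I*√1102/19) = -300672 + 3712*I*√1102/19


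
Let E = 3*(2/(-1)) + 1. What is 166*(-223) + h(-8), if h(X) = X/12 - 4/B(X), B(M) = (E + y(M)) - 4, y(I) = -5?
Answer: -777386/21 ≈ -37018.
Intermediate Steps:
E = -5 (E = 3*(2*(-1)) + 1 = 3*(-2) + 1 = -6 + 1 = -5)
B(M) = -14 (B(M) = (-5 - 5) - 4 = -10 - 4 = -14)
h(X) = 2/7 + X/12 (h(X) = X/12 - 4/(-14) = X*(1/12) - 4*(-1/14) = X/12 + 2/7 = 2/7 + X/12)
166*(-223) + h(-8) = 166*(-223) + (2/7 + (1/12)*(-8)) = -37018 + (2/7 - ⅔) = -37018 - 8/21 = -777386/21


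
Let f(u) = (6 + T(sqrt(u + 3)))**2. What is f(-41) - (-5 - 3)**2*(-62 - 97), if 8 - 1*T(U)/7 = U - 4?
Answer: 16414 - 1260*I*sqrt(38) ≈ 16414.0 - 7767.2*I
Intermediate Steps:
T(U) = 84 - 7*U (T(U) = 56 - 7*(U - 4) = 56 - 7*(-4 + U) = 56 + (28 - 7*U) = 84 - 7*U)
f(u) = (90 - 7*sqrt(3 + u))**2 (f(u) = (6 + (84 - 7*sqrt(u + 3)))**2 = (6 + (84 - 7*sqrt(3 + u)))**2 = (90 - 7*sqrt(3 + u))**2)
f(-41) - (-5 - 3)**2*(-62 - 97) = (-90 + 7*sqrt(3 - 41))**2 - (-5 - 3)**2*(-62 - 97) = (-90 + 7*sqrt(-38))**2 - (-8)**2*(-159) = (-90 + 7*(I*sqrt(38)))**2 - 64*(-159) = (-90 + 7*I*sqrt(38))**2 - 1*(-10176) = (-90 + 7*I*sqrt(38))**2 + 10176 = 10176 + (-90 + 7*I*sqrt(38))**2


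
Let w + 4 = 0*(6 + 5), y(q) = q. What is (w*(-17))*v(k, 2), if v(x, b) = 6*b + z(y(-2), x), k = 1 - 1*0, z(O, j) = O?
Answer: 680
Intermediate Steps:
k = 1 (k = 1 + 0 = 1)
v(x, b) = -2 + 6*b (v(x, b) = 6*b - 2 = -2 + 6*b)
w = -4 (w = -4 + 0*(6 + 5) = -4 + 0*11 = -4 + 0 = -4)
(w*(-17))*v(k, 2) = (-4*(-17))*(-2 + 6*2) = 68*(-2 + 12) = 68*10 = 680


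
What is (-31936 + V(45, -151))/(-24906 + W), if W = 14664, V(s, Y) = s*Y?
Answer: 38731/10242 ≈ 3.7816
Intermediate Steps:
V(s, Y) = Y*s
(-31936 + V(45, -151))/(-24906 + W) = (-31936 - 151*45)/(-24906 + 14664) = (-31936 - 6795)/(-10242) = -38731*(-1/10242) = 38731/10242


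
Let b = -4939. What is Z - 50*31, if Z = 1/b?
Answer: -7655451/4939 ≈ -1550.0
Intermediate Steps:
Z = -1/4939 (Z = 1/(-4939) = -1/4939 ≈ -0.00020247)
Z - 50*31 = -1/4939 - 50*31 = -1/4939 - 1*1550 = -1/4939 - 1550 = -7655451/4939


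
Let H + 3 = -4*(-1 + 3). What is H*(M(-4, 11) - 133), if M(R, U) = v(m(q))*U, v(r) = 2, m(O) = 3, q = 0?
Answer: 1221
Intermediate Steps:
H = -11 (H = -3 - 4*(-1 + 3) = -3 - 4*2 = -3 - 8 = -11)
M(R, U) = 2*U
H*(M(-4, 11) - 133) = -11*(2*11 - 133) = -11*(22 - 133) = -11*(-111) = 1221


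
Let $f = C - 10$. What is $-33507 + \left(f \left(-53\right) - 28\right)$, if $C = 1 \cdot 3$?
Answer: $-33164$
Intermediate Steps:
$C = 3$
$f = -7$ ($f = 3 - 10 = -7$)
$-33507 + \left(f \left(-53\right) - 28\right) = -33507 - -343 = -33507 + \left(371 - 28\right) = -33507 + 343 = -33164$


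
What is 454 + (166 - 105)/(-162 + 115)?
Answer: 21277/47 ≈ 452.70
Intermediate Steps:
454 + (166 - 105)/(-162 + 115) = 454 + 61/(-47) = 454 + 61*(-1/47) = 454 - 61/47 = 21277/47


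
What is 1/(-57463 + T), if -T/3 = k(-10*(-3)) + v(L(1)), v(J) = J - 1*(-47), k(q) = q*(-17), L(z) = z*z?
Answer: -1/56077 ≈ -1.7833e-5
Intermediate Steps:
L(z) = z²
k(q) = -17*q
v(J) = 47 + J (v(J) = J + 47 = 47 + J)
T = 1386 (T = -3*(-(-170)*(-3) + (47 + 1²)) = -3*(-17*30 + (47 + 1)) = -3*(-510 + 48) = -3*(-462) = 1386)
1/(-57463 + T) = 1/(-57463 + 1386) = 1/(-56077) = -1/56077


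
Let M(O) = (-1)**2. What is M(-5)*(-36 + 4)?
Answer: -32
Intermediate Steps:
M(O) = 1
M(-5)*(-36 + 4) = 1*(-36 + 4) = 1*(-32) = -32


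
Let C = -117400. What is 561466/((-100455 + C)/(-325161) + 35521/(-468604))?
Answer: 85551554315167704/90537680539 ≈ 9.4493e+5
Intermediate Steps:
561466/((-100455 + C)/(-325161) + 35521/(-468604)) = 561466/((-100455 - 117400)/(-325161) + 35521/(-468604)) = 561466/(-217855*(-1/325161) + 35521*(-1/468604)) = 561466/(217855/325161 - 35521/468604) = 561466/(90537680539/152371745244) = 561466*(152371745244/90537680539) = 85551554315167704/90537680539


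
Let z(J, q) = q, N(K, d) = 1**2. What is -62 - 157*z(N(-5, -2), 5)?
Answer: -847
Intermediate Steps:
N(K, d) = 1
-62 - 157*z(N(-5, -2), 5) = -62 - 157*5 = -62 - 785 = -847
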